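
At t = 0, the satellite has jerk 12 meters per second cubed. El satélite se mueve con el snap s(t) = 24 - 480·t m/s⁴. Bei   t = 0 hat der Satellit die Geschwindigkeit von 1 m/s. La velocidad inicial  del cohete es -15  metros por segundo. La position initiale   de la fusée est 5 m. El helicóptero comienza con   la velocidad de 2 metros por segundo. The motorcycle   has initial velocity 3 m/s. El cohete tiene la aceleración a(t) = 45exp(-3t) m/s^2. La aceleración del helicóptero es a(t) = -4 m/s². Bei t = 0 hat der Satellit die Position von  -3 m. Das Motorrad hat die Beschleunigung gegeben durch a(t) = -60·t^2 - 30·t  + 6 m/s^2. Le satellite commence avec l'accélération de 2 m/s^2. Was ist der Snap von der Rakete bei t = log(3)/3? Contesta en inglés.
Starting from acceleration a(t) = 45·exp(-3·t), we take 2 derivatives. Taking d/dt of a(t), we find j(t) = -135·exp(-3·t). Differentiating jerk, we get snap: s(t) = 405·exp(-3·t). We have snap s(t) = 405·exp(-3·t). Substituting t = log(3)/3: s(log(3)/3) = 135.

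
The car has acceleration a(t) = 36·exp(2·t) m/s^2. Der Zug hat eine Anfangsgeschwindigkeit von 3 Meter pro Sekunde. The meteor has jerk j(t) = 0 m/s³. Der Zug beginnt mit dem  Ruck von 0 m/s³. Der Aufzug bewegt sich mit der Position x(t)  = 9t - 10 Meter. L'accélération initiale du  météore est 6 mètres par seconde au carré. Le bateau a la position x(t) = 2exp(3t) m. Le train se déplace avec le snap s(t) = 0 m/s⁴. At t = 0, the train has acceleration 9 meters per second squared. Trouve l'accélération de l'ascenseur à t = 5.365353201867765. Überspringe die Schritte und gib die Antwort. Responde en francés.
À t = 5.365353201867765, a = 0.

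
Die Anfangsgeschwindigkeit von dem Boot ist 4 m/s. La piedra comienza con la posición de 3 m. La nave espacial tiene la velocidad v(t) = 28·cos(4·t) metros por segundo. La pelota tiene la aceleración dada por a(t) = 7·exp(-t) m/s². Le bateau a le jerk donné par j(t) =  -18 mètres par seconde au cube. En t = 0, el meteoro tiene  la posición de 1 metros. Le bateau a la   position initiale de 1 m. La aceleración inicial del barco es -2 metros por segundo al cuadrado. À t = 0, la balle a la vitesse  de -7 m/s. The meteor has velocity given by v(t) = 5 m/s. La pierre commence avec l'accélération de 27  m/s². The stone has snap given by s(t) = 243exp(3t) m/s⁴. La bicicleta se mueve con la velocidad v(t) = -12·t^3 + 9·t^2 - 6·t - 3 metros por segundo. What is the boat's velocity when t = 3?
Starting from jerk j(t) = -18, we take 2 integrals. The antiderivative of jerk, with a(0) = -2, gives acceleration: a(t) = -18·t - 2. The integral of acceleration is velocity. Using v(0) = 4, we get v(t) = -9·t^2 - 2·t + 4. Using v(t) = -9·t^2 - 2·t + 4 and substituting t = 3, we find v = -83.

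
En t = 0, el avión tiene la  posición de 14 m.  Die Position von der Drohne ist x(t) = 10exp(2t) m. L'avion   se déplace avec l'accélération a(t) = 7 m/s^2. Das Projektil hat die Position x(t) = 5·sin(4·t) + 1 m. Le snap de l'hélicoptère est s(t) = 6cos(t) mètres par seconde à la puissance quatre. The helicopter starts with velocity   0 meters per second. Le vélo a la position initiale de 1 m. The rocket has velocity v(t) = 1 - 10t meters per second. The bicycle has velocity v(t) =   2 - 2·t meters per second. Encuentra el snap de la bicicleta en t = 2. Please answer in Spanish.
Para resolver esto, necesitamos tomar 3 derivadas de nuestra ecuación de la velocidad v(t) = 2 - 2·t. Tomando d/dt de v(t), encontramos a(t) = -2. Tomando d/dt de a(t), encontramos j(t) = 0. Tomando d/dt de j(t), encontramos s(t) = 0. De la ecuación del snap s(t) = 0, sustituimos t = 2 para obtener s = 0.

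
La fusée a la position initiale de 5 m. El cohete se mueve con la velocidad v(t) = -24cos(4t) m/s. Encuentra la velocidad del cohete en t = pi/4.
Usando v(t) = -24·cos(4·t) y sustituyendo t = pi/4, encontramos v = 24.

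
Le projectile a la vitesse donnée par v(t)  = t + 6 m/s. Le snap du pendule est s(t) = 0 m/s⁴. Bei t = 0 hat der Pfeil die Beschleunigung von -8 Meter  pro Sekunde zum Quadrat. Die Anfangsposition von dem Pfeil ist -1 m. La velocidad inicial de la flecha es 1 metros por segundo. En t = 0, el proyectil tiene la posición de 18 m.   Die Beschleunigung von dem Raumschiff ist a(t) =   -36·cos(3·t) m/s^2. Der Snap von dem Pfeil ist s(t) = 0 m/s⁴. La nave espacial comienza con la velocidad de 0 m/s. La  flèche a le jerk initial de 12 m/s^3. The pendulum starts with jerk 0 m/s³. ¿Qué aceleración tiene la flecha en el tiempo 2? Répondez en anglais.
We need to integrate our snap equation s(t) = 0 2 times. Finding the integral of s(t) and using j(0) = 12: j(t) = 12. The antiderivative of jerk, with a(0) = -8, gives acceleration: a(t) = 12·t - 8. Using a(t) = 12·t - 8 and substituting t = 2, we find a = 16.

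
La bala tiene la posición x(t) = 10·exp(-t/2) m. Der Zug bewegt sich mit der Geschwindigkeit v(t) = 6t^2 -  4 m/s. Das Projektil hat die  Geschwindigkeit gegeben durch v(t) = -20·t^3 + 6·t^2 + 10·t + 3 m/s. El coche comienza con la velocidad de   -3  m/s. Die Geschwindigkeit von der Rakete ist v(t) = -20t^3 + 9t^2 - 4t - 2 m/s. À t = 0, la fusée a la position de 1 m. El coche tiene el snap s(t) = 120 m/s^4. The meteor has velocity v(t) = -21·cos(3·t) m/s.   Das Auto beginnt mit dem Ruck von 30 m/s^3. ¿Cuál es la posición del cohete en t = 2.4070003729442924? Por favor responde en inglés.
We must find the integral of our velocity equation v(t) = -20·t^3 + 9·t^2 - 4·t - 2 1 time. The antiderivative of velocity, with x(0) = 1, gives position: x(t) = -5·t^4 + 3·t^3 - 2·t^2 - 2·t + 1. From the given position equation x(t) = -5·t^4 + 3·t^3 - 2·t^2 - 2·t + 1, we substitute t = 2.4070003729442924 to get x = -141.397291153747.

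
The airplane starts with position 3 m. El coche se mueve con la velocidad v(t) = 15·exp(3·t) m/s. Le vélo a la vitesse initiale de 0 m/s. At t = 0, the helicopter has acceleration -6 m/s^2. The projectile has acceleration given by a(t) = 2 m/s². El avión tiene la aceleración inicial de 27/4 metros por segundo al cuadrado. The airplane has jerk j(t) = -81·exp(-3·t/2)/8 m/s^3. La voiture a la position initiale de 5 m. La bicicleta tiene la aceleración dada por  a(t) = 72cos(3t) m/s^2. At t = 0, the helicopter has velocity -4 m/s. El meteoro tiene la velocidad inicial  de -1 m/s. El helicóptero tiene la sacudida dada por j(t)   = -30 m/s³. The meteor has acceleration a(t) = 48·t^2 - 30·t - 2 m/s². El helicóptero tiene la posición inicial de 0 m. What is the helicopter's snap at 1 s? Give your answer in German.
Um dies zu lösen, müssen wir 1 Ableitung unserer Gleichung für den Ruck j(t) = -30 nehmen. Durch Ableiten von dem Ruck erhalten wir den Snap: s(t) = 0. Mit s(t) = 0 und Einsetzen von t = 1, finden wir s = 0.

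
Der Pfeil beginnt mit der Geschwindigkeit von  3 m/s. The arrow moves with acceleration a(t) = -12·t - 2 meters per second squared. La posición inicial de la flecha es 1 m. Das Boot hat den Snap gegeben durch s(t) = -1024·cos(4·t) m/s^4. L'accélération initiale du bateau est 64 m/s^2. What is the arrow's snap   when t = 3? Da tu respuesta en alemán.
Um dies zu lösen, müssen wir 2 Ableitungen unserer Gleichung für die Beschleunigung a(t) = -12·t - 2 nehmen. Durch Ableiten von der Beschleunigung erhalten wir den Ruck: j(t) = -12. Mit d/dt von j(t) finden wir s(t) = 0. Mit s(t) = 0 und Einsetzen von t = 3, finden wir s = 0.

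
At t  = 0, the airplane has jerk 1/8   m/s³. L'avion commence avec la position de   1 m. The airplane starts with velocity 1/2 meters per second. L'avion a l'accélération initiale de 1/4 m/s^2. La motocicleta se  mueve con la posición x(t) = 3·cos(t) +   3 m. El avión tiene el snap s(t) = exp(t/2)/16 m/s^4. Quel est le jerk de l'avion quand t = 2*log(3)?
Pour résoudre ceci, nous devons prendre 1 primitive de notre équation du snap s(t) = exp(t/2)/16. L'intégrale du snap est le jerk. En utilisant j(0) = 1/8, nous obtenons j(t) = exp(t/2)/8. En utilisant j(t) = exp(t/2)/8 et en substituant t = 2*log(3), nous trouvons j = 3/8.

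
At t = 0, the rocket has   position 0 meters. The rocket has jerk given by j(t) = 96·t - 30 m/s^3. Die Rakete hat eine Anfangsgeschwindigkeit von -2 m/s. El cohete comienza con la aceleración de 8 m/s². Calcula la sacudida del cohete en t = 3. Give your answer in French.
De l'équation du jerk j(t) = 96·t - 30, nous substituons t = 3 pour obtenir j = 258.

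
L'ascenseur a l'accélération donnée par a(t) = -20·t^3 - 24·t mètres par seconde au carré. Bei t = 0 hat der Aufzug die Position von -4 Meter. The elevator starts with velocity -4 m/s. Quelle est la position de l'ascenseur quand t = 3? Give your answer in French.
Nous devons trouver la primitive de notre équation de l'accélération a(t) = -20·t^3 - 24·t 2 fois. En prenant ∫a(t)dt et en appliquant v(0) = -4, nous trouvons v(t) = -5·t^4 - 12·t^2 - 4. En intégrant la vitesse et en utilisant la condition initiale x(0) = -4, nous obtenons x(t) = -t^5 - 4·t^3 - 4·t - 4. Nous avons la position x(t) = -t^5 - 4·t^3 - 4·t - 4. En substituant t = 3: x(3) = -367.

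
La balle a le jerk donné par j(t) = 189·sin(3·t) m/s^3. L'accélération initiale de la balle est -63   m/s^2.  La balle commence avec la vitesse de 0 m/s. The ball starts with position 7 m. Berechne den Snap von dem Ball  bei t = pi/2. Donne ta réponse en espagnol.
Partiendo de la sacudida j(t) = 189·sin(3·t), tomamos 1 derivada. Derivando la sacudida, obtenemos el snap: s(t) = 567·cos(3·t). Tenemos el snap s(t) = 567·cos(3·t). Sustituyendo t = pi/2: s(pi/2) = 0.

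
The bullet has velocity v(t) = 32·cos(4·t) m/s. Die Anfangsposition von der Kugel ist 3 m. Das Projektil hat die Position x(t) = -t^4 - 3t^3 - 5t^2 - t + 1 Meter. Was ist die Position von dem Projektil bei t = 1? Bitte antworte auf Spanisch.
De la ecuación de la posición x(t) = -t^4 - 3·t^3 - 5·t^2 - t + 1, sustituimos t = 1 para obtener x = -9.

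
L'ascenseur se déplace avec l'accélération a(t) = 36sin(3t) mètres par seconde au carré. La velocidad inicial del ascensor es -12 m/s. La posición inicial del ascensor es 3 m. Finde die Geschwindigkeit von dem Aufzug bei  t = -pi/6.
Um dies zu lösen, müssen wir 1 Stammfunktion unserer Gleichung für die Beschleunigung a(t) = 36·sin(3·t) finden. Durch Integration von der Beschleunigung und Verwendung der Anfangsbedingung v(0) = -12, erhalten wir v(t) = -12·cos(3·t). Mit v(t) = -12·cos(3·t) und Einsetzen von t = -pi/6, finden wir v = 0.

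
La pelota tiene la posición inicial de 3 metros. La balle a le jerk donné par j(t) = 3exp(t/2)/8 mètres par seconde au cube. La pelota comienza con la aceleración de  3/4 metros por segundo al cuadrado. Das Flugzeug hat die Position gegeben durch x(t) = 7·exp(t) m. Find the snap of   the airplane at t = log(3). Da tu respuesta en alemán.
Um dies zu lösen, müssen wir 4 Ableitungen unserer Gleichung für die Position x(t) = 7·exp(t) nehmen. Die Ableitung von der Position ergibt die Geschwindigkeit: v(t) = 7·exp(t). Die Ableitung von der Geschwindigkeit ergibt die Beschleunigung: a(t) = 7·exp(t). Die Ableitung von der Beschleunigung ergibt den Ruck: j(t) = 7·exp(t). Durch Ableiten von dem Ruck erhalten wir den Snap: s(t) = 7·exp(t). Aus der Gleichung für den Snap s(t) = 7·exp(t), setzen wir t = log(3) ein und erhalten s = 21.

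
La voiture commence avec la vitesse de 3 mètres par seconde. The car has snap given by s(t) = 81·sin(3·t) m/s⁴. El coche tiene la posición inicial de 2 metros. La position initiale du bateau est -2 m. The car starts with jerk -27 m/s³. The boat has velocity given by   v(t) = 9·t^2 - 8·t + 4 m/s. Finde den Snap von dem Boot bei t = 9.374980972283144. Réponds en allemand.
Wir müssen unsere Gleichung für die Geschwindigkeit v(t) = 9·t^2 - 8·t + 4 3-mal ableiten. Mit d/dt von v(t) finden wir a(t) = 18·t - 8. Die Ableitung von der Beschleunigung ergibt den Ruck: j(t) = 18. Mit d/dt von j(t) finden wir s(t) = 0. Aus der Gleichung für den Snap s(t) = 0, setzen wir t = 9.374980972283144 ein und erhalten s = 0.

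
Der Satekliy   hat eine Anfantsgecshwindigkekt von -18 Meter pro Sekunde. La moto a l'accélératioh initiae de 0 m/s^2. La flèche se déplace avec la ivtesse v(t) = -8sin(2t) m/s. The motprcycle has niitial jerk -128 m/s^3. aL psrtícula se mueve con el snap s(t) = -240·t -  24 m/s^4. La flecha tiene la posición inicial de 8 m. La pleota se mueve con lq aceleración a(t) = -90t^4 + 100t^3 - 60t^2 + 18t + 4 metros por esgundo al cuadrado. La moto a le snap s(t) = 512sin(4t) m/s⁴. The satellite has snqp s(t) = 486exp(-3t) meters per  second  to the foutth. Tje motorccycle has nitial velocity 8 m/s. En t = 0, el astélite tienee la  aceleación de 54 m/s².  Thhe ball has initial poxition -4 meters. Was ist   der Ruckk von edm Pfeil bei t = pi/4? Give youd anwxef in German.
Ausgehend von der Geschwindigkeit v(t) = -8·sin(2·t), nehmen wir 2 Ableitungen. Die Ableitung von der Geschwindigkeit ergibt die Beschleunigung: a(t) = -16·cos(2·t). Die Ableitung von der Beschleunigung ergibt den Ruck: j(t) = 32·sin(2·t). Aus der Gleichung für den Ruck j(t) = 32·sin(2·t), setzen wir t = pi/4 ein und erhalten j = 32.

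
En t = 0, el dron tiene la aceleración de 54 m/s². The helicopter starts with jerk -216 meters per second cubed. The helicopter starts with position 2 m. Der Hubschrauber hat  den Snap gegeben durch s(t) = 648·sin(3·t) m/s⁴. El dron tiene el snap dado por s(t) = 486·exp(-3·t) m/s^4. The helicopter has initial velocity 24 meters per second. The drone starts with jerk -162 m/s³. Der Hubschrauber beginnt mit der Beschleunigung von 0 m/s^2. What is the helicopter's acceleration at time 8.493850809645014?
To solve this, we need to take 2 antiderivatives of our snap equation s(t) = 648·sin(3·t). Taking ∫s(t)dt and applying j(0) = -216, we find j(t) = -216·cos(3·t). Finding the integral of j(t) and using a(0) = 0: a(t) = -72·sin(3·t). Using a(t) = -72·sin(3·t) and substituting t = 8.493850809645014, we find a = -24.6082204326058.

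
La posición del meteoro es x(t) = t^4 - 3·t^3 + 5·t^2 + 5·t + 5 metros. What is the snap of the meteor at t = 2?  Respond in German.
Um dies zu lösen, müssen wir 4 Ableitungen unserer Gleichung für die Position x(t) = t^4 - 3·t^3 + 5·t^2 + 5·t + 5 nehmen. Die Ableitung von der Position ergibt die Geschwindigkeit: v(t) = 4·t^3 - 9·t^2 + 10·t + 5. Durch Ableiten von der Geschwindigkeit erhalten wir die Beschleunigung: a(t) = 12·t^2 - 18·t + 10. Mit d/dt von a(t) finden wir j(t) = 24·t - 18. Durch Ableiten von dem Ruck erhalten wir den Snap: s(t) = 24. Aus der Gleichung für den Snap s(t) = 24, setzen wir t = 2 ein und erhalten s = 24.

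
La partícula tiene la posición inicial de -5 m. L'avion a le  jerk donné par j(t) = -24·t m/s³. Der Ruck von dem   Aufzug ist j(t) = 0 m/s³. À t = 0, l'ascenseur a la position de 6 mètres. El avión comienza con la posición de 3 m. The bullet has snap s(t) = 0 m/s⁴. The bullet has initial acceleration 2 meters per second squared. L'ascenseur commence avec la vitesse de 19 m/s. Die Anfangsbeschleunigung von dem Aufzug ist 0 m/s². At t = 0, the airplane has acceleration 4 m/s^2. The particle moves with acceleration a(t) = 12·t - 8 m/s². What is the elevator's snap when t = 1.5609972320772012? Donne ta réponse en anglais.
Starting from jerk j(t) = 0, we take 1 derivative. The derivative of jerk gives snap: s(t) = 0. From the given snap equation s(t) = 0, we substitute t = 1.5609972320772012 to get s = 0.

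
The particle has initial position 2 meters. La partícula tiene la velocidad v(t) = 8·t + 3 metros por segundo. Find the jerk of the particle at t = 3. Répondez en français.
Pour résoudre ceci, nous devons prendre 2 dérivées de notre équation de la vitesse v(t) = 8·t + 3. En dérivant la vitesse, nous obtenons l'accélération: a(t) = 8. La dérivée de l'accélération donne le jerk: j(t) = 0. Nous avons le jerk j(t) = 0. En substituant t = 3: j(3) = 0.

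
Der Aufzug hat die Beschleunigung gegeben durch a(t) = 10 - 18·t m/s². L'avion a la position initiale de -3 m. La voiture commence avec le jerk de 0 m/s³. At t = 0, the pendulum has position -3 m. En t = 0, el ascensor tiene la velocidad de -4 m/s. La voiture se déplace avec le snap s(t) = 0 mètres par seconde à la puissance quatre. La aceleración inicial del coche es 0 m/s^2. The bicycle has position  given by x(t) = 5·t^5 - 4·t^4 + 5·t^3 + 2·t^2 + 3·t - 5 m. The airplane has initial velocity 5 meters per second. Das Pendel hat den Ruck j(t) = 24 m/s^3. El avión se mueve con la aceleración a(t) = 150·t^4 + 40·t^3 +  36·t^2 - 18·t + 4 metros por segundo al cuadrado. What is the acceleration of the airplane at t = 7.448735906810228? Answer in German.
Mit a(t) = 150·t^4 + 40·t^3 + 36·t^2 - 18·t + 4 und Einsetzen von t = 7.448735906810228, finden wir a = 480164.251003738.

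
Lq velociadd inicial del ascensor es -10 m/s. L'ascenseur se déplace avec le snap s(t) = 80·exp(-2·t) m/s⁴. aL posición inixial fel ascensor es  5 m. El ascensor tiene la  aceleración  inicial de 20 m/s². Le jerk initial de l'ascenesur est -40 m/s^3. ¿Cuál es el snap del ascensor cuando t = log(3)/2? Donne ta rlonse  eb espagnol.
De la ecuación del snap s(t) = 80·exp(-2·t), sustituimos t = log(3)/2 para obtener s = 80/3.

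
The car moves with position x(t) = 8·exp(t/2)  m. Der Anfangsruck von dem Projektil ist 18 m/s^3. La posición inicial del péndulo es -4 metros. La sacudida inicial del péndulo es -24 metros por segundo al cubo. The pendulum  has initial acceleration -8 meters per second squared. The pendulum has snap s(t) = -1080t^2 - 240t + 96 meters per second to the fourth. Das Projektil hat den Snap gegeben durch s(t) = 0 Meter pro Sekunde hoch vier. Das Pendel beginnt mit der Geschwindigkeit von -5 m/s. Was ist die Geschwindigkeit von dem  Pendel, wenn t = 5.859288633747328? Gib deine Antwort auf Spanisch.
Necesitamos integrar nuestra ecuación del snap s(t) = -1080·t^2 - 240·t + 96 3 veces. Tomando ∫s(t)dt y aplicando j(0) = -24, encontramos j(t) = -360·t^3 - 120·t^2 + 96·t - 24. Integrando la sacudida y usando la condición inicial a(0) = -8, obtenemos a(t) = -90·t^4 - 40·t^3 + 48·t^2 - 24·t - 8. Tomando ∫a(t)dt y aplicando v(0) = -5, encontramos v(t) = -18·t^5 - 10·t^4 + 16·t^3 - 12·t^2 - 8·t - 5. De la ecuación de la velocidad v(t) = -18·t^5 - 10·t^4 + 16·t^3 - 12·t^2 - 8·t - 5, sustituimos t = 5.859288633747328 para obtener v = -133339.092656732.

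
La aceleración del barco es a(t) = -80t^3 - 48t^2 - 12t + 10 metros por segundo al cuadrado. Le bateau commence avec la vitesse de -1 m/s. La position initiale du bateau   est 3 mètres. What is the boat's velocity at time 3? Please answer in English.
We need to integrate our acceleration equation a(t) = -80·t^3 - 48·t^2 - 12·t + 10 1 time. Integrating acceleration and using the initial condition v(0) = -1, we get v(t) = -20·t^4 - 16·t^3 - 6·t^2 + 10·t - 1. Using v(t) = -20·t^4 - 16·t^3 - 6·t^2 + 10·t - 1 and substituting t = 3, we find v = -2077.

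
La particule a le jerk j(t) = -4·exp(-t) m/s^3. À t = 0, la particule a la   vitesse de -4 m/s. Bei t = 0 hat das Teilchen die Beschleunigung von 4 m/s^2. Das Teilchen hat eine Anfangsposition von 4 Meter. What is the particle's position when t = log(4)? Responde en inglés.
To solve this, we need to take 3 integrals of our jerk equation j(t) = -4·exp(-t). The integral of jerk is acceleration. Using a(0) = 4, we get a(t) = 4·exp(-t). Taking ∫a(t)dt and applying v(0) = -4, we find v(t) = -4·exp(-t). Taking ∫v(t)dt and applying x(0) = 4, we find x(t) = 4·exp(-t). Using x(t) = 4·exp(-t) and substituting t = log(4), we find x = 1.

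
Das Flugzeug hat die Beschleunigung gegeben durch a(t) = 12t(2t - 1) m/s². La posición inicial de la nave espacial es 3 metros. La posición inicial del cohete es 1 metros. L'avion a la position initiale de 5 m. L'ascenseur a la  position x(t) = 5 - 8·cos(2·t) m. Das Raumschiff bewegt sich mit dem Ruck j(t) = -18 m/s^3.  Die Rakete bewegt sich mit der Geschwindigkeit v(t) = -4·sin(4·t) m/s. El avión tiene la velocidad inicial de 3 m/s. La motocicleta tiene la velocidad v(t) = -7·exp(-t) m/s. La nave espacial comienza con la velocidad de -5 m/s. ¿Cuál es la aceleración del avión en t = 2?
Tenemos la aceleración a(t) = 12·t·(2·t - 1). Sustituyendo t = 2: a(2) = 72.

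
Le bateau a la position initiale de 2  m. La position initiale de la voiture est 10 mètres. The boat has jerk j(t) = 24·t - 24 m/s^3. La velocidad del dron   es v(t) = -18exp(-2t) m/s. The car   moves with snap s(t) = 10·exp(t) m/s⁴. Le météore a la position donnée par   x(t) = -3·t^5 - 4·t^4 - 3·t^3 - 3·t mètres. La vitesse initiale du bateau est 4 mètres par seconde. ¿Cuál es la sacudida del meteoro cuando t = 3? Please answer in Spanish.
Debemos derivar nuestra ecuación de la posición x(t) = -3·t^5 - 4·t^4 - 3·t^3 - 3·t 3 veces. La derivada de la posición da la velocidad: v(t) = -15·t^4 - 16·t^3 - 9·t^2 - 3. La derivada de la velocidad da la aceleración: a(t) = -60·t^3 - 48·t^2 - 18·t. Tomando d/dt de a(t), encontramos j(t) = -180·t^2 - 96·t - 18. De la ecuación de la sacudida j(t) = -180·t^2 - 96·t - 18, sustituimos t = 3 para obtener j = -1926.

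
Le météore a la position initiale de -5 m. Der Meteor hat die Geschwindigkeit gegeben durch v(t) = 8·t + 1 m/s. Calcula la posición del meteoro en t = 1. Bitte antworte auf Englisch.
To solve this, we need to take 1 integral of our velocity equation v(t) = 8·t + 1. Taking ∫v(t)dt and applying x(0) = -5, we find x(t) = 4·t^2 + t - 5. Using x(t) = 4·t^2 + t - 5 and substituting t = 1, we find x = 0.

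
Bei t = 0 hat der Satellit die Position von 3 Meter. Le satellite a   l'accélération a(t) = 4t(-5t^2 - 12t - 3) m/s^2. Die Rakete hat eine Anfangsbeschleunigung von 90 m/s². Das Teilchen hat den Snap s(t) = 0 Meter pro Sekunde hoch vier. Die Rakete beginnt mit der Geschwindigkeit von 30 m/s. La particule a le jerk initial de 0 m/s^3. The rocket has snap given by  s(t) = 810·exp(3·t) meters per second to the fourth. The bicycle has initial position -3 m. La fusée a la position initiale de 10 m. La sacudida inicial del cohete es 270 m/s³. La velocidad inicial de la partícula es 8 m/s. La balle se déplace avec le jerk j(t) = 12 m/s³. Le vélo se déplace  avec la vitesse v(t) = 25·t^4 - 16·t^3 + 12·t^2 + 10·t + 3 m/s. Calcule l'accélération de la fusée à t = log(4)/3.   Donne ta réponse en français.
Pour résoudre ceci, nous devons prendre 2 intégrales de notre équation du snap s(t) = 810·exp(3·t). La primitive du snap est le jerk. En utilisant j(0) = 270, nous obtenons j(t) = 270·exp(3·t). En intégrant le jerk et en utilisant la condition initiale a(0) = 90, nous obtenons a(t) = 90·exp(3·t). Nous avons l'accélération a(t) = 90·exp(3·t). En substituant t = log(4)/3: a(log(4)/3) = 360.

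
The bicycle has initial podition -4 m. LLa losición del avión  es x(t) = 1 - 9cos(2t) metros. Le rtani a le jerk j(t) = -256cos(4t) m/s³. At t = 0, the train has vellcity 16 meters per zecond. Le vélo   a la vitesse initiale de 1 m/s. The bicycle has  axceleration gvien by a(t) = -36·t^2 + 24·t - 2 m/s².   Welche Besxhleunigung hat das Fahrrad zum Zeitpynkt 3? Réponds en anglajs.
Using a(t) = -36·t^2 + 24·t - 2 and substituting t = 3, we find a = -254.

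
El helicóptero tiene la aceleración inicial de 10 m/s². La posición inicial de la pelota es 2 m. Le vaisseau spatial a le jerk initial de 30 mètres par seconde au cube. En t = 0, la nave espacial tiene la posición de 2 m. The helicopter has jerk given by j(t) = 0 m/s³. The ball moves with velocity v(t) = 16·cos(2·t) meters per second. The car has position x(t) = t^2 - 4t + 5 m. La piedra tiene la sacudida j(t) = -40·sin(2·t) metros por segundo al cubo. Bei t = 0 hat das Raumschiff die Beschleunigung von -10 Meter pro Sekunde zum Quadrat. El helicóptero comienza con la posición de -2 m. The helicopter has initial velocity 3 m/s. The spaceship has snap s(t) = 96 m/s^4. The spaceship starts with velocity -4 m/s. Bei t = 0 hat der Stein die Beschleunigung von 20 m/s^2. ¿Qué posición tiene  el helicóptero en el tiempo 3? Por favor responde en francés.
Pour résoudre ceci, nous devons prendre 3 primitives de notre équation du jerk j(t) = 0. En prenant ∫j(t)dt et en appliquant a(0) = 10, nous trouvons a(t) = 10. La primitive de l'accélération, avec v(0) = 3, donne la vitesse: v(t) = 10·t + 3. En intégrant la vitesse et en utilisant la condition initiale x(0) = -2, nous obtenons x(t) = 5·t^2 + 3·t - 2. Nous avons la position x(t) = 5·t^2 + 3·t - 2. En substituant t = 3: x(3) = 52.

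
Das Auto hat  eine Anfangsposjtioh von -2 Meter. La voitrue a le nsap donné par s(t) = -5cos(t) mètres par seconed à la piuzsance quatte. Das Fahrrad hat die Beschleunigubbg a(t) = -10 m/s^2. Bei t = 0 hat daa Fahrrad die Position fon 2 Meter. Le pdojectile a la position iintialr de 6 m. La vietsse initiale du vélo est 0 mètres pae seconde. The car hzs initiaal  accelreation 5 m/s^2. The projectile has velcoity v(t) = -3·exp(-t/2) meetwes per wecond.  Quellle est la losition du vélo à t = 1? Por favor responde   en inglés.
Starting from acceleration a(t) = -10, we take 2 antiderivatives. The antiderivative of acceleration, with v(0) = 0, gives velocity: v(t) = -10·t. Integrating velocity and using the initial condition x(0) = 2, we get x(t) = 2 - 5·t^2. Using x(t) = 2 - 5·t^2 and substituting t = 1, we find x = -3.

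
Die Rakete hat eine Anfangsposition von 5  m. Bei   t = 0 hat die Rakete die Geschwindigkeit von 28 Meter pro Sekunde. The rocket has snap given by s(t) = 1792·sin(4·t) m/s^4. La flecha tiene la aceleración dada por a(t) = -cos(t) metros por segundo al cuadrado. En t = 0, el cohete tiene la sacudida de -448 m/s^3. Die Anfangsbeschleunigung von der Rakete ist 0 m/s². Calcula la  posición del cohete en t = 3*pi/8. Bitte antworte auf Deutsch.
Wir müssen das Integral unserer Gleichung für den Snap s(t) = 1792·sin(4·t) 4-mal finden. Mit ∫s(t)dt und Anwendung von j(0) = -448, finden wir j(t) = -448·cos(4·t). Die Stammfunktion von dem Ruck ist die Beschleunigung. Mit a(0) = 0 erhalten wir a(t) = -112·sin(4·t). Mit ∫a(t)dt und Anwendung von v(0) = 28, finden wir v(t) = 28·cos(4·t). Mit ∫v(t)dt und Anwendung von x(0) = 5, finden wir x(t) = 7·sin(4·t) + 5. Wir haben die Position x(t) = 7·sin(4·t) + 5. Durch Einsetzen von t = 3*pi/8: x(3*pi/8) = -2.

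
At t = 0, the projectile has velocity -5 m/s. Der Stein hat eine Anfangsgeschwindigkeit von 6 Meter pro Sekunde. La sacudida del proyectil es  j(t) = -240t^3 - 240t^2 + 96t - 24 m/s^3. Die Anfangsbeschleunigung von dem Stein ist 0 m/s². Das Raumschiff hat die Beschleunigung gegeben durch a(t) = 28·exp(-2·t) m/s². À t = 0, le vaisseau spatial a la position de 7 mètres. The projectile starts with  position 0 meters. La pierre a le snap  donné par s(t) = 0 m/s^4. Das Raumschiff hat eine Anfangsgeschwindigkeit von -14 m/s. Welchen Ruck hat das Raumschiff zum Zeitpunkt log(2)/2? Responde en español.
Debemos derivar nuestra ecuación de la aceleración a(t) = 28·exp(-2·t) 1 vez. Tomando d/dt de a(t), encontramos j(t) = -56·exp(-2·t). Tenemos la sacudida j(t) = -56·exp(-2·t). Sustituyendo t = log(2)/2: j(log(2)/2) = -28.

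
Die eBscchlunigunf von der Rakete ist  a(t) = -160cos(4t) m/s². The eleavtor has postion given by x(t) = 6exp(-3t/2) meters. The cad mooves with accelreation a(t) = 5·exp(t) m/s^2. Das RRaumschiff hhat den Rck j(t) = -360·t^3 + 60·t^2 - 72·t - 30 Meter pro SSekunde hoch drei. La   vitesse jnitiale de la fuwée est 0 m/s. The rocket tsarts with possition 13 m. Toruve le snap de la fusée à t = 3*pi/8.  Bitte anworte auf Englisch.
We must differentiate our acceleration equation a(t) = -160·cos(4·t) 2 times. Differentiating acceleration, we get jerk: j(t) = 640·sin(4·t). Taking d/dt of j(t), we find s(t) = 2560·cos(4·t). Using s(t) = 2560·cos(4·t) and substituting t = 3*pi/8, we find s = 0.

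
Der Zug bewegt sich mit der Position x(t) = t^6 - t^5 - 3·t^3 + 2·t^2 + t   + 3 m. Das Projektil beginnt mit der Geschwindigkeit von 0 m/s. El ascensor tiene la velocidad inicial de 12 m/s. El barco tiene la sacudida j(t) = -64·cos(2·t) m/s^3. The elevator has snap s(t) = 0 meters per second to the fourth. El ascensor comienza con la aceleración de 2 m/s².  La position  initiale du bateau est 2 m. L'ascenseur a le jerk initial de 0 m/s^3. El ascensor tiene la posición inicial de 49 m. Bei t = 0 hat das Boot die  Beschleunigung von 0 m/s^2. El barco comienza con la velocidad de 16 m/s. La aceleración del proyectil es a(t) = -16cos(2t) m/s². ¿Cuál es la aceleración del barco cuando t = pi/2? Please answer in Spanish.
Necesitamos integrar nuestra ecuación de la sacudida j(t) = -64·cos(2·t) 1 vez. Tomando ∫j(t)dt y aplicando a(0) = 0, encontramos a(t) = -32·sin(2·t). Tenemos la aceleración a(t) = -32·sin(2·t). Sustituyendo t = pi/2: a(pi/2) = 0.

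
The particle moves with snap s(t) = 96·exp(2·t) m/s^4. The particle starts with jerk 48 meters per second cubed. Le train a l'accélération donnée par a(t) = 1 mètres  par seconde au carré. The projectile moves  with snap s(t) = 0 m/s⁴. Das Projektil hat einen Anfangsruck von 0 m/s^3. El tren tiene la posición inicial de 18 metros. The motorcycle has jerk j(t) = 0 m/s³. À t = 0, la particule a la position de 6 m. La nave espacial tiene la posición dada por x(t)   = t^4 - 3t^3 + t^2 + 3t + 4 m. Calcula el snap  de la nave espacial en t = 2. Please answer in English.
To solve this, we need to take 4 derivatives of our position equation x(t) = t^4 - 3·t^3 + t^2 + 3·t + 4. Taking d/dt of x(t), we find v(t) = 4·t^3 - 9·t^2 + 2·t + 3. The derivative of velocity gives acceleration: a(t) = 12·t^2 - 18·t + 2. Taking d/dt of a(t), we find j(t) = 24·t - 18. Differentiating jerk, we get snap: s(t) = 24. Using s(t) = 24 and substituting t = 2, we find s = 24.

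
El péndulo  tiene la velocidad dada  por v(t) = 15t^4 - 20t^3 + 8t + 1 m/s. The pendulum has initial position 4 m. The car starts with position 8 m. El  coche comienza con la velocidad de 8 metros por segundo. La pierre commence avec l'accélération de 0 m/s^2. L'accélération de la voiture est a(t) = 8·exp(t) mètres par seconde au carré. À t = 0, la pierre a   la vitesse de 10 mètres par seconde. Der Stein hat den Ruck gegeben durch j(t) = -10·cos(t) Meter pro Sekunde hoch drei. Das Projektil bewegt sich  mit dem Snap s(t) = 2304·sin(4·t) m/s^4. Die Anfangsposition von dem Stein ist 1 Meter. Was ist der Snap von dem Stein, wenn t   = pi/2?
Ausgehend von dem Ruck j(t) = -10·cos(t), nehmen wir 1 Ableitung. Durch Ableiten von dem Ruck erhalten wir den Snap: s(t) = 10·sin(t). Aus der Gleichung für den Snap s(t) = 10·sin(t), setzen wir t = pi/2 ein und erhalten s = 10.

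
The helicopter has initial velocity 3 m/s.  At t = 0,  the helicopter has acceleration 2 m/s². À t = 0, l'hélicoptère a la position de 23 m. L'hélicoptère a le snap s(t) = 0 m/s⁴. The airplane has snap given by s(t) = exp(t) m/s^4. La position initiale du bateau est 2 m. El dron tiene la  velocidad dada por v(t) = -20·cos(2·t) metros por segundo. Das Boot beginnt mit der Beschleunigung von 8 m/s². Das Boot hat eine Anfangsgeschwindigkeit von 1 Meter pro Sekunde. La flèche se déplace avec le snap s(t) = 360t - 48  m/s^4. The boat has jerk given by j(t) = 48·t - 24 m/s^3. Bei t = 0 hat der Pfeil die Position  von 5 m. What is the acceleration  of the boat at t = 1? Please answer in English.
To find the answer, we compute 1 integral of j(t) = 48·t - 24. Finding the antiderivative of j(t) and using a(0) = 8: a(t) = 24·t^2 - 24·t + 8. We have acceleration a(t) = 24·t^2 - 24·t + 8. Substituting t = 1: a(1) = 8.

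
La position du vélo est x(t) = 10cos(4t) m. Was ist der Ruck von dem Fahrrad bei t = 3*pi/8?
Ausgehend von der Position x(t) = 10·cos(4·t), nehmen wir 3 Ableitungen. Mit d/dt von x(t) finden wir v(t) = -40·sin(4·t). Mit d/dt von v(t) finden wir a(t) = -160·cos(4·t). Mit d/dt von a(t) finden wir j(t) = 640·sin(4·t). Mit j(t) = 640·sin(4·t) und Einsetzen von t = 3*pi/8, finden wir j = -640.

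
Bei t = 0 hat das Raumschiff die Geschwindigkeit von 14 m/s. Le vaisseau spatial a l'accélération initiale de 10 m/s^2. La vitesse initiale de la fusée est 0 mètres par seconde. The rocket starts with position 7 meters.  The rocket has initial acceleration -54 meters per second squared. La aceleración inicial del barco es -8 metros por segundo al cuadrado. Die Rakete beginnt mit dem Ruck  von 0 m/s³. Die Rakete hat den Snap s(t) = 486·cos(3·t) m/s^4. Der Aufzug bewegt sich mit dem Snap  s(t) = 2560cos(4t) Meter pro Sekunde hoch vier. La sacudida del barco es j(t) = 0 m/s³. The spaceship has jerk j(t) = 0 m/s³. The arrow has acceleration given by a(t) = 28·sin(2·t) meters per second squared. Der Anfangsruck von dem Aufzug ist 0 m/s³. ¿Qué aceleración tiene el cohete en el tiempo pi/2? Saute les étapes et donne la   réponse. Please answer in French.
a(pi/2) = 0.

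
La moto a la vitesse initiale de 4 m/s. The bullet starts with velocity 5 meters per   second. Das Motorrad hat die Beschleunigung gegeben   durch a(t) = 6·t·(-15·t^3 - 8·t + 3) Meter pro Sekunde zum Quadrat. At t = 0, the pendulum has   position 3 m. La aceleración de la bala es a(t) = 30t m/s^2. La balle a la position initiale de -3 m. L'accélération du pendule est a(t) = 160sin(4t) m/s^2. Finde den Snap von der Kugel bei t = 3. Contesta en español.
Debemos derivar nuestra ecuación de la aceleración a(t) = 30·t 2 veces. La derivada de la aceleración da la sacudida: j(t) = 30. Tomando d/dt de j(t), encontramos s(t) = 0. De la ecuación del snap s(t) = 0, sustituimos t = 3 para obtener s = 0.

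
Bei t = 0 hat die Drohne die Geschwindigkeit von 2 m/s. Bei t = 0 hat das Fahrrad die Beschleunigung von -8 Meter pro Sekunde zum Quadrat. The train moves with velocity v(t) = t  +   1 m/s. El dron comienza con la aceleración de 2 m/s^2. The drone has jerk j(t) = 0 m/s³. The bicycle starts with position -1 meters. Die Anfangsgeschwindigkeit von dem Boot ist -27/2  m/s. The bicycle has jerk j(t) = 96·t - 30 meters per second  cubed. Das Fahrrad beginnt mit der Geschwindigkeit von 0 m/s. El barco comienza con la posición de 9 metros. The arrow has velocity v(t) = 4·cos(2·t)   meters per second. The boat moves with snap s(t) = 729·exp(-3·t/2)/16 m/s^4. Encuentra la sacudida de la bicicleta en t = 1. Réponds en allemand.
Aus der Gleichung für den Ruck j(t) = 96·t - 30, setzen wir t = 1 ein und erhalten j = 66.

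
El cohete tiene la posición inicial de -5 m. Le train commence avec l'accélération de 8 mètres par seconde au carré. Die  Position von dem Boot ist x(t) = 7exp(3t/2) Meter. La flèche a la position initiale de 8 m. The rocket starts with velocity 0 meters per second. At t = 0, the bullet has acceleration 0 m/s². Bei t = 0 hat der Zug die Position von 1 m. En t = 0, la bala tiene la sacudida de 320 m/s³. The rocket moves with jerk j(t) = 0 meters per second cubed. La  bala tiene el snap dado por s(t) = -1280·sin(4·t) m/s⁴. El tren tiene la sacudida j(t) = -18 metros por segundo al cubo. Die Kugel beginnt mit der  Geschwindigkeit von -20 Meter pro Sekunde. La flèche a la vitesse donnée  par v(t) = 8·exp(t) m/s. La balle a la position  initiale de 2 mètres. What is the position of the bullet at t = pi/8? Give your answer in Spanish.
Partiendo del snap s(t) = -1280·sin(4·t), tomamos 4 integrales. La integral del snap es la sacudida. Usando j(0) = 320, obtenemos j(t) = 320·cos(4·t). Integrando la sacudida y usando la condición inicial a(0) = 0, obtenemos a(t) = 80·sin(4·t). Tomando ∫a(t)dt y aplicando v(0) = -20, encontramos v(t) = -20·cos(4·t). La integral de la velocidad es la posición. Usando x(0) = 2, obtenemos x(t) = 2 - 5·sin(4·t). Tenemos la posición x(t) = 2 - 5·sin(4·t). Sustituyendo t = pi/8: x(pi/8) = -3.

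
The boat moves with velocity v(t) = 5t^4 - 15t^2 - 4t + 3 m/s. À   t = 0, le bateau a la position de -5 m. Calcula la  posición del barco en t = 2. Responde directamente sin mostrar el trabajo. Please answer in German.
Die Antwort ist -15.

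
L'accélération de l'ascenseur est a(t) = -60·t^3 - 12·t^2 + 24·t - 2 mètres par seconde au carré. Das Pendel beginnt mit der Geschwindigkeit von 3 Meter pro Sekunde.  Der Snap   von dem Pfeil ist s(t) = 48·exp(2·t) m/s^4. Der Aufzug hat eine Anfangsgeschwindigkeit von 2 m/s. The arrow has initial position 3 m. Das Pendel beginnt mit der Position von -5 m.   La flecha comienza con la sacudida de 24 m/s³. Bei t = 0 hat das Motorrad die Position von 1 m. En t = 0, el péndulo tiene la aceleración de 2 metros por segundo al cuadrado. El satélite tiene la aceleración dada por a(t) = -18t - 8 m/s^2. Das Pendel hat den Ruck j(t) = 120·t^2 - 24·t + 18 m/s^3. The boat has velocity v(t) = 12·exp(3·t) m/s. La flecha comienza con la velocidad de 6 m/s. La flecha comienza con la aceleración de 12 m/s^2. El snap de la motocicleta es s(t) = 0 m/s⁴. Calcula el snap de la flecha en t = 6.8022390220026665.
De la ecuación del snap s(t) = 48·exp(2·t), sustituimos t = 6.8022390220026665 para obtener s = 38867891.4407299.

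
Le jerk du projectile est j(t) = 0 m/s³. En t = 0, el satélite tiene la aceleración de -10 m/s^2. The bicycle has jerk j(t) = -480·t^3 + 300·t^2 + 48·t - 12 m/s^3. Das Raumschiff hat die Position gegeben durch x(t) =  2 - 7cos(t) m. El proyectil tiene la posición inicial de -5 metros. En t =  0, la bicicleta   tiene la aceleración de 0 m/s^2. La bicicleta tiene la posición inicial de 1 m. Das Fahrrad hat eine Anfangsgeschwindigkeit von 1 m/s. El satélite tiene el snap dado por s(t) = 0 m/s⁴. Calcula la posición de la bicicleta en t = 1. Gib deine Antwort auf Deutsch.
Ausgehend von dem Ruck j(t) = -480·t^3 + 300·t^2 + 48·t - 12, nehmen wir 3 Stammfunktionen. Mit ∫j(t)dt und Anwendung von a(0) = 0, finden wir a(t) = 4·t·(-30·t^3 + 25·t^2 + 6·t - 3). Die Stammfunktion von der Beschleunigung ist die Geschwindigkeit. Mit v(0) = 1 erhalten wir v(t) = -24·t^5 + 25·t^4 + 8·t^3 - 6·t^2 + 1. Mit ∫v(t)dt und Anwendung von x(0) = 1, finden wir x(t) = -4·t^6 + 5·t^5 + 2·t^4 - 2·t^3 + t + 1. Aus der Gleichung für die Position x(t) = -4·t^6 + 5·t^5 + 2·t^4 - 2·t^3 + t + 1, setzen wir t = 1 ein und erhalten x = 3.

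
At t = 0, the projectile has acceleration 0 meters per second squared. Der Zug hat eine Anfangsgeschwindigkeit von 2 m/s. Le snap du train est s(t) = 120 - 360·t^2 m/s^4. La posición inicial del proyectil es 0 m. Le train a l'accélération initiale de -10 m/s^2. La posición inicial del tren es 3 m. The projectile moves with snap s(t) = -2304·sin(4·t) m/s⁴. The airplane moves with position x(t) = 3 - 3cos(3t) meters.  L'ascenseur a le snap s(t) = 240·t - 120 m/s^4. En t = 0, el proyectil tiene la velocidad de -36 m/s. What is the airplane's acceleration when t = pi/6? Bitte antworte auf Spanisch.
Partiendo de la posición x(t) = 3 - 3·cos(3·t), tomamos 2 derivadas. Derivando la posición, obtenemos la velocidad: v(t) = 9·sin(3·t). La derivada de la velocidad da la aceleración: a(t) = 27·cos(3·t). Tenemos la aceleración a(t) = 27·cos(3·t). Sustituyendo t = pi/6: a(pi/6) = 0.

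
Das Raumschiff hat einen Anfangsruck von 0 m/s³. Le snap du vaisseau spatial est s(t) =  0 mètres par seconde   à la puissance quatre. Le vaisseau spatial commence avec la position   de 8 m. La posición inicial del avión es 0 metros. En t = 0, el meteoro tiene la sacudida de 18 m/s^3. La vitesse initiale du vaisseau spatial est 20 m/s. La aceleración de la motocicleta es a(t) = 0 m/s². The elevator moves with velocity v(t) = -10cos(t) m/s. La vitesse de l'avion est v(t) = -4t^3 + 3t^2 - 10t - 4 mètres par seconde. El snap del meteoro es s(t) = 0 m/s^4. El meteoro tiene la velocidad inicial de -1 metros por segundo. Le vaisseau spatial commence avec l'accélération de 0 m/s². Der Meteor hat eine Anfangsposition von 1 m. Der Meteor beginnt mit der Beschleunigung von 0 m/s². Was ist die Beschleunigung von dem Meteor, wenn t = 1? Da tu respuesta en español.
Para resolver esto, necesitamos tomar 2 antiderivadas de nuestra ecuación del snap s(t) = 0. La integral del snap es la sacudida. Usando j(0) = 18, obtenemos j(t) = 18. La antiderivada de la sacudida es la aceleración. Usando a(0) = 0, obtenemos a(t) = 18·t. Usando a(t) = 18·t y sustituyendo t = 1, encontramos a = 18.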